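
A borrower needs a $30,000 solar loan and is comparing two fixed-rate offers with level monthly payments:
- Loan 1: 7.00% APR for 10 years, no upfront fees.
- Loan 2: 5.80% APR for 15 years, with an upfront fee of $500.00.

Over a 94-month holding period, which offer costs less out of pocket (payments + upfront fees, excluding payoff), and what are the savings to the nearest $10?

Loan 2 by $8,750

Loan 1: at 7.00% the monthly rate is 0.0058333, so the payment is 30,000 × 0.0058333 / (1 − 1.0058333^−120) = $348.33.
Loan 2: monthly rate = 5.8%/12 = 0.0048333; payment = 30,000 × 0.0048333 / (1 − (1+0.0048333)^−180) = $249.93.
Over 94 months: Loan 1 costs 94 × $348.33 = $32,743.02; Loan 2 costs 94 × $249.93 + $500.00 = $23,993.42.
Loan 2 is cheaper by $32,743.02 − $23,993.42 = $8,749.60.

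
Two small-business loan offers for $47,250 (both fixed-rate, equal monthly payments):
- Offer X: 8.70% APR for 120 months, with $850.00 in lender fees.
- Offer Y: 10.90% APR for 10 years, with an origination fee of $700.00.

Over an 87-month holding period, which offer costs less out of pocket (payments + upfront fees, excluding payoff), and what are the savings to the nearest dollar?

Offer X: at 8.70% the monthly rate is 0.0072500, so the payment is 47,250 × 0.0072500 / (1 − 1.0072500^−120) = $590.90.
Offer Y: at 10.90% the monthly rate is 0.0090833, so the payment is 47,250 × 0.0090833 / (1 − 1.0090833^−120) = $648.20.
Over 87 months: Offer X costs 87 × $590.90 + $850.00 = $52,258.30; Offer Y costs 87 × $648.20 + $700.00 = $57,093.40.
Offer X is cheaper by $57,093.40 − $52,258.30 = $4,835.10.

Offer X by $4,835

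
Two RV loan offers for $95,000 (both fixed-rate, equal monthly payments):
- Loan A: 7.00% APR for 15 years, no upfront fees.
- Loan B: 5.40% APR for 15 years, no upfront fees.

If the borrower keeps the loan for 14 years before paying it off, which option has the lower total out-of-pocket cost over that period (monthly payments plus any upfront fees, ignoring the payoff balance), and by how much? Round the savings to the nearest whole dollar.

Loan B by $13,892

Loan A: at 7.00% the monthly rate is 0.0058333, so the payment is 95,000 × 0.0058333 / (1 − 1.0058333^−180) = $853.89.
Loan B: monthly rate = 5.4%/12 = 0.0045000; payment = 95,000 × 0.0045000 / (1 − (1+0.0045000)^−180) = $771.20.
Over 168 months: Loan A costs 168 × $853.89 = $143,453.52; Loan B costs 168 × $771.20 = $129,561.60.
Loan B is cheaper by $143,453.52 − $129,561.60 = $13,891.92.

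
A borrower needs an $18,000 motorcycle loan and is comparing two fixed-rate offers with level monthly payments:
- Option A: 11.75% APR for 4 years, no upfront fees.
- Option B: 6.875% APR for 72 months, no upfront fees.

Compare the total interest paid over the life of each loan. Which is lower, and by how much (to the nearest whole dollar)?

Option B by $629

Option A: at 11.75% the monthly rate is 0.0097917, so the payment is 18,000 × 0.0097917 / (1 − 1.0097917^−48) = $471.80.
Total interest on Option A = 48 × $471.80 − $18,000 = $4,646.40.
Option B: at 6.875% the monthly rate is 0.0057292, so the payment is 18,000 × 0.0057292 / (1 − 1.0057292^−72) = $305.80.
Total interest on Option B = 72 × $305.80 − $18,000 = $4,017.60.
Option B is lower by $628.80.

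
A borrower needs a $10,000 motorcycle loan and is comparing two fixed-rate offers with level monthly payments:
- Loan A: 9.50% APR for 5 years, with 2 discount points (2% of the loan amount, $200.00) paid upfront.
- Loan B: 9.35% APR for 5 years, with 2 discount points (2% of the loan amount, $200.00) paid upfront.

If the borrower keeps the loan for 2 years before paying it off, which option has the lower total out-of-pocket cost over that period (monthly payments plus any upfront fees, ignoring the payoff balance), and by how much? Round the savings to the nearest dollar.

Loan A: at 9.50% the monthly rate is 0.0079167, so the payment is 10,000 × 0.0079167 / (1 − 1.0079167^−60) = $210.02.
Loan B: monthly rate = 9.35%/12 = 0.0077917; payment = 10,000 × 0.0077917 / (1 − (1+0.0077917)^−60) = $209.29.
Over 24 months: Loan A costs 24 × $210.02 + $200.00 = $5,240.48; Loan B costs 24 × $209.29 + $200.00 = $5,222.96.
Loan B is cheaper by $5,240.48 − $5,222.96 = $17.52.

Loan B by $18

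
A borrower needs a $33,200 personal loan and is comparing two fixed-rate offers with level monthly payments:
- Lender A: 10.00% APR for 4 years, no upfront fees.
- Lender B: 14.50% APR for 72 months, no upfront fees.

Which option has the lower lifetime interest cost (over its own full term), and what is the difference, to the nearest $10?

Lender A by $9,480

Lender A: at 10.00% the monthly rate is 0.0083333, so the payment is 33,200 × 0.0083333 / (1 − 1.0083333^−48) = $842.04.
Total interest on Lender A = 48 × $842.04 − $33,200 = $7,217.92.
Lender B: at 14.50% the monthly rate is 0.0120833, so the payment is 33,200 × 0.0120833 / (1 − 1.0120833^−72) = $693.03.
Total interest on Lender B = 72 × $693.03 − $33,200 = $16,698.16.
Lender A is lower by $9,480.24.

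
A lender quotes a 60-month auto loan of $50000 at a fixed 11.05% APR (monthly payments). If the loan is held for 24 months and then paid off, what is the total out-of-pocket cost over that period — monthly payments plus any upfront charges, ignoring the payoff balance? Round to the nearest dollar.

Monthly rate = 11.05%/12 = 0.0092083; payment = 50,000 × 0.0092083 / (1 − (1+0.0092083)^−60) = $1,088.37.
Total outlay = 24 × $1,088.37 = $26,120.88.

$26,121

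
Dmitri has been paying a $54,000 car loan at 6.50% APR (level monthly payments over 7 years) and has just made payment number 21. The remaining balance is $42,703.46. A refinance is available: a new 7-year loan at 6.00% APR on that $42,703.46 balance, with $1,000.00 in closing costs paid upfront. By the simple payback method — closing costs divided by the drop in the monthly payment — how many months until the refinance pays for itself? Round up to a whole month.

6 months

Current payment = 54,000 × 6.5%/12 / (1 − (1+0.0054167)^−84) = $801.87.
Refinanced payment = 42,703.46 × 0.0050000 / (1 − (1+0.0050000)^−84) = $623.84.
Monthly savings = $801.87 − $623.84 = $178.03.
Break-even = $1,000.00 / $178.03 = 5.62 → 6 months.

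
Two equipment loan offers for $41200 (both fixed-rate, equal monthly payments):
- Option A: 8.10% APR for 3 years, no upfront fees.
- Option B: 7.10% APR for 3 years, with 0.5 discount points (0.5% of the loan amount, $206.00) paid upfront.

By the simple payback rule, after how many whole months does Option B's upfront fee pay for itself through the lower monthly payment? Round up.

Option A: at 8.10% the monthly rate is 0.0067500, so the payment is 41,200 × 0.0067500 / (1 − 1.0067500^−36) = $1,292.96.
Option B: at 7.10% the monthly rate is 0.0059167, so the payment is 41,200 × 0.0059167 / (1 − 1.0059167^−36) = $1,274.02.
Monthly savings = $1,292.96 − $1,274.02 = $18.94.
Break-even = $206.00 / $18.94 = 10.88 → 11 months.

11 months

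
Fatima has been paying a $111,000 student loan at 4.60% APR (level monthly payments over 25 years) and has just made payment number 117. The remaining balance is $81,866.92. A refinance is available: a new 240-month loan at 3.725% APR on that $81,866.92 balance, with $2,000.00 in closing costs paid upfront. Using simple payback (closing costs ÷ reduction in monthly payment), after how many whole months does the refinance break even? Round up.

15 months

Current payment = 111,000 × 4.6%/12 / (1 − (1+0.0038333)^−300) = $623.29.
Refinanced payment = 81,866.92 × 0.0031042 / (1 − (1+0.0031042)^−240) = $484.31.
Monthly savings = $623.29 − $484.31 = $138.98.
Break-even = $2,000.00 / $138.98 = 14.39 → 15 months.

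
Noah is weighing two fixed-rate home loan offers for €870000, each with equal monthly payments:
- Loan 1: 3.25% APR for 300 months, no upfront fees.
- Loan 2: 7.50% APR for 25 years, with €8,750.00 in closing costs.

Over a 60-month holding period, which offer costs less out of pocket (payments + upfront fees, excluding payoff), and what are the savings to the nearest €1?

Loan 1 by €140,124

Loan 1: monthly rate = 3.25%/12 = 0.0027083; payment = 870,000 × 0.0027083 / (1 − (1+0.0027083)^−300) = €4,239.65.
Loan 2: monthly rate = 7.5%/12 = 0.0062500; payment = 870,000 × 0.0062500 / (1 − (1+0.0062500)^−300) = €6,429.22.
Over 60 months: Loan 1 costs 60 × €4,239.65 = €254,379.00; Loan 2 costs 60 × €6,429.22 + €8,750.00 = €394,503.20.
Loan 1 is cheaper by €394,503.20 − €254,379.00 = €140,124.20.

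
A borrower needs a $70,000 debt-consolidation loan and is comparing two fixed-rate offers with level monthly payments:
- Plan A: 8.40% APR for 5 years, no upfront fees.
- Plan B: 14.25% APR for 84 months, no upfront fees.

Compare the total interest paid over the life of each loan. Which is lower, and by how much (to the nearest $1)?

Plan A: at 8.40% the monthly rate is 0.0070000, so the payment is 70,000 × 0.0070000 / (1 − 1.0070000^−60) = $1,432.79.
Total interest on Plan A = 60 × $1,432.79 − $70,000 = $15,967.40.
Plan B: monthly rate = 14.25%/12 = 0.0118750; payment = 70,000 × 0.0118750 / (1 − (1+0.0118750)^−84) = $1,321.49.
Total interest on Plan B = 84 × $1,321.49 − $70,000 = $41,005.16.
Plan A is lower by $25,037.76.

Plan A by $25,038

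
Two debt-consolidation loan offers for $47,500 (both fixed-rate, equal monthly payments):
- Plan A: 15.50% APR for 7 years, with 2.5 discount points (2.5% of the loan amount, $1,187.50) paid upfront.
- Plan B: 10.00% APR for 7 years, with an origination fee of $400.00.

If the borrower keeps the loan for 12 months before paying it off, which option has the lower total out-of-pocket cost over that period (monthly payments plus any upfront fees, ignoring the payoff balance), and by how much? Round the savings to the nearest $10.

Plan A: at 15.50% the monthly rate is 0.0129167, so the payment is 47,500 × 0.0129167 / (1 − 1.0129167^−84) = $929.97.
Plan B: at 10.00% the monthly rate is 0.0083333, so the payment is 47,500 × 0.0083333 / (1 − 1.0083333^−84) = $788.56.
Over 12 months: Plan A costs 12 × $929.97 + $1,187.50 = $12,347.14; Plan B costs 12 × $788.56 + $400.00 = $9,862.72.
Plan B is cheaper by $12,347.14 − $9,862.72 = $2,484.42.

Plan B by $2,480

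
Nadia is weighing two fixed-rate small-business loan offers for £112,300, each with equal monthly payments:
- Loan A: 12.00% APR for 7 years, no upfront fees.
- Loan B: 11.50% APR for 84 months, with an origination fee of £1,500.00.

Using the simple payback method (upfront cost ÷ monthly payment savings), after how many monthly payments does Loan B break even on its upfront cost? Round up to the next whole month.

Loan A: at 12.00% the monthly rate is 0.0100000, so the payment is 112,300 × 0.0100000 / (1 − 1.0100000^−84) = £1,982.40.
Loan B: monthly rate = 11.5%/12 = 0.0095833; payment = 112,300 × 0.0095833 / (1 − (1+0.0095833)^−84) = £1,952.50.
Monthly savings = £1,982.40 − £1,952.50 = £29.90.
Break-even = £1,500.00 / £29.90 = 50.17 → 51 months.

51 months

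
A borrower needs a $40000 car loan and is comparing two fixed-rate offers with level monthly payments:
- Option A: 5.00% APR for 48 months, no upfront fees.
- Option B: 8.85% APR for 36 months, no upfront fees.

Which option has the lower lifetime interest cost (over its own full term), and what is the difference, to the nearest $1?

Option A by $1,475

Option A: monthly rate = 5%/12 = 0.0041667; payment = 40,000 × 0.0041667 / (1 − (1+0.0041667)^−48) = $921.17.
Total interest on Option A = 48 × $921.17 − $40,000 = $4,216.16.
Option B: at 8.85% the monthly rate is 0.0073750, so the payment is 40,000 × 0.0073750 / (1 − 1.0073750^−36) = $1,269.20.
Total interest on Option B = 36 × $1,269.20 − $40,000 = $5,691.20.
Option A is lower by $1,475.04.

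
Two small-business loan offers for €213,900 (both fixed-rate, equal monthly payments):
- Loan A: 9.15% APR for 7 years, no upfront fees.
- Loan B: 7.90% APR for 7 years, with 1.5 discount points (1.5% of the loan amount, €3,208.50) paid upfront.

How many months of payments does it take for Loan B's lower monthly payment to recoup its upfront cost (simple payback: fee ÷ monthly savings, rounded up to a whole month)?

Loan A: monthly rate = 9.15%/12 = 0.0076250; payment = 213,900 × 0.0076250 / (1 − (1+0.0076250)^−84) = €3,457.76.
Loan B: monthly rate = 7.9%/12 = 0.0065833; payment = 213,900 × 0.0065833 / (1 − (1+0.0065833)^−84) = €3,323.24.
Monthly savings = €3,457.76 − €3,323.24 = €134.52.
Break-even = €3,208.50 / €134.52 = 23.85 → 24 months.

24 months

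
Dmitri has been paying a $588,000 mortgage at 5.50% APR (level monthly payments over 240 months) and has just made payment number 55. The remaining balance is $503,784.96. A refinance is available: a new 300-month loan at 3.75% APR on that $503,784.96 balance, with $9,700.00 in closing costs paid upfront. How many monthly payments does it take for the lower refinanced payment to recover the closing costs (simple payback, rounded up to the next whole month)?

7 months

Current payment = 588,000 × 5.5%/12 / (1 − (1+0.0045833)^−240) = $4,044.78.
Refinanced payment = 503,784.96 × 0.0031250 / (1 − (1+0.0031250)^−300) = $2,590.12.
Monthly savings = $4,044.78 − $2,590.12 = $1,454.66.
Break-even = $9,700.00 / $1,454.66 = 6.67 → 7 months.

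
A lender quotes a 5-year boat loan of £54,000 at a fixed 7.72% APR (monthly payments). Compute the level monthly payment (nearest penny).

£1,087.70

Monthly rate = 7.72%/12 = 0.0064333; payment = 54,000 × 0.0064333 / (1 − (1+0.0064333)^−60) = £1,087.70.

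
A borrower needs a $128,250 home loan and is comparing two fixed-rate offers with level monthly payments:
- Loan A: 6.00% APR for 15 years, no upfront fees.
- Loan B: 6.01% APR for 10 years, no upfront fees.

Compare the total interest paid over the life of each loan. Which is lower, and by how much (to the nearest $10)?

Loan A: at 6.00% the monthly rate is 0.0050000, so the payment is 128,250 × 0.0050000 / (1 − 1.0050000^−180) = $1,082.25.
Total interest on Loan A = 180 × $1,082.25 − $128,250 = $66,555.00.
Loan B: at 6.01% the monthly rate is 0.0050083, so the payment is 128,250 × 0.0050083 / (1 − 1.0050083^−120) = $1,424.48.
Total interest on Loan B = 120 × $1,424.48 − $128,250 = $42,687.60.
Loan B is lower by $23,867.40.

Loan B by $23,870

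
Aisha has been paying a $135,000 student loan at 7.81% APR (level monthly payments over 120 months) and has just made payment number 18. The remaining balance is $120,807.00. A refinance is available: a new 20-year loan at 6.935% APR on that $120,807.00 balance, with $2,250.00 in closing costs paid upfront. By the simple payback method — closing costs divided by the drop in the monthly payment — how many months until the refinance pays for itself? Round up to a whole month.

4 months

Current payment = 135,000 × 7.81%/12 / (1 − (1+0.0065083)^−120) = $1,624.40.
Refinanced payment = 120,807.00 × 0.0057792 / (1 − (1+0.0057792)^−240) = $931.91.
Monthly savings = $1,624.40 − $931.91 = $692.49.
Break-even = $2,250.00 / $692.49 = 3.25 → 4 months.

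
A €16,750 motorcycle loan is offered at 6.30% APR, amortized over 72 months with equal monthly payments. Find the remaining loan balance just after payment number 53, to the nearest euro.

With monthly rate i = 6.3%/12 = 0.0052500, the balance after k of n payments is P · [(1+i)^n − (1+i)^k] / [(1+i)^n − 1].
(1+0.0052500)^72 = 1.45792065 and (1+0.0052500)^53 = 1.31985534, so the balance is 16,750 × (1.45792065 − 1.31985534) / (1.45792065 − 1) = €5,050.21.

€5,050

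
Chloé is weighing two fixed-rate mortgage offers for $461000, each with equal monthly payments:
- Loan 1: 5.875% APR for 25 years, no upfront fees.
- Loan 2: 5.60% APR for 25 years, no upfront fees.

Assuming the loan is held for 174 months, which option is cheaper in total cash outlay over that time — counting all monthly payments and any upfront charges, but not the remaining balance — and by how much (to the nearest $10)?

Loan 1: at 5.875% the monthly rate is 0.0048958, so the payment is 461,000 × 0.0048958 / (1 − 1.0048958^−300) = $2,935.10.
Loan 2: at 5.60% the monthly rate is 0.0046667, so the payment is 461,000 × 0.0046667 / (1 − 1.0046667^−300) = $2,858.54.
Over 174 months: Loan 1 costs 174 × $2,935.10 = $510,707.40; Loan 2 costs 174 × $2,858.54 = $497,385.96.
Loan 2 is cheaper by $510,707.40 − $497,385.96 = $13,321.44.

Loan 2 by $13,320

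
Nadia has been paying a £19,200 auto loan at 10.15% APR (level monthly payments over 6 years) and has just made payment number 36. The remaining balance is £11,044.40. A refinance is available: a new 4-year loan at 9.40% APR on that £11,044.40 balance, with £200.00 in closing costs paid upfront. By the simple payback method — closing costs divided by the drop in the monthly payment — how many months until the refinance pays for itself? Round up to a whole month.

Current payment = 19,200 × 10.15%/12 / (1 − (1+0.0084583)^−72) = £357.15.
Refinanced payment = 11,044.40 × 0.0078333 / (1 − (1+0.0078333)^−48) = £276.94.
Monthly savings = £357.15 − £276.94 = £80.21.
Break-even = £200.00 / £80.21 = 2.49 → 3 months.

3 months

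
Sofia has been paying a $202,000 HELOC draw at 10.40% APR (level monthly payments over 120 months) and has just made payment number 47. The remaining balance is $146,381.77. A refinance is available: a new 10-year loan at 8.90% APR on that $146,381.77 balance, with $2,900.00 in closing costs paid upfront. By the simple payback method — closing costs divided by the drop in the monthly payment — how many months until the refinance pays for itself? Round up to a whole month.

Current payment = 202,000 × 10.4%/12 / (1 − (1+0.0086667)^−120) = $2,714.39.
Refinanced payment = 146,381.77 × 0.0074167 / (1 − (1+0.0074167)^−120) = $1,846.39.
Monthly savings = $2,714.39 − $1,846.39 = $868.00.
Break-even = $2,900.00 / $868.00 = 3.34 → 4 months.

4 months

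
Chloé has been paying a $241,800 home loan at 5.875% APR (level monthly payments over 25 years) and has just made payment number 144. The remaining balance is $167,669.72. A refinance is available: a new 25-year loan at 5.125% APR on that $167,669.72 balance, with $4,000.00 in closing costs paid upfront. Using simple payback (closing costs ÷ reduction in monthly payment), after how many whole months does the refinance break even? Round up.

8 months

Current payment = 241,800 × 5.875%/12 / (1 − (1+0.0048958)^−300) = $1,539.50.
Refinanced payment = 167,669.72 × 0.0042708 / (1 − (1+0.0042708)^−300) = $992.43.
Monthly savings = $1,539.50 − $992.43 = $547.07.
Break-even = $4,000.00 / $547.07 = 7.31 → 8 months.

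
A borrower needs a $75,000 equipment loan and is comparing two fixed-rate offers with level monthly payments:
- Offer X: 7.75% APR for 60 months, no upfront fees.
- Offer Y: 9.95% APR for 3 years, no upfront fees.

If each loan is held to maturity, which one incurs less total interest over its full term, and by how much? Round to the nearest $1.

Offer X: monthly rate = 7.75%/12 = 0.0064583; payment = 75,000 × 0.0064583 / (1 − (1+0.0064583)^−60) = $1,511.77.
Total interest on Offer X = 60 × $1,511.77 − $75,000 = $15,706.20.
Offer Y: at 9.95% the monthly rate is 0.0082917, so the payment is 75,000 × 0.0082917 / (1 − 1.0082917^−36) = $2,418.28.
Total interest on Offer Y = 36 × $2,418.28 − $75,000 = $12,058.08.
Offer Y is lower by $3,648.12.

Offer Y by $3,648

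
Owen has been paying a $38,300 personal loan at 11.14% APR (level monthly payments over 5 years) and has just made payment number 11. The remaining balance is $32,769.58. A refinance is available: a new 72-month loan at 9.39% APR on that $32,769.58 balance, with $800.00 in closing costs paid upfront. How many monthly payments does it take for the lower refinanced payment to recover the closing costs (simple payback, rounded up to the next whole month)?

4 months

Current payment = 38,300 × 11.14%/12 / (1 − (1+0.0092833)^−60) = $835.41.
Refinanced payment = 32,769.58 × 0.0078250 / (1 − (1+0.0078250)^−72) = $597.05.
Monthly savings = $835.41 − $597.05 = $238.36.
Break-even = $800.00 / $238.36 = 3.36 → 4 months.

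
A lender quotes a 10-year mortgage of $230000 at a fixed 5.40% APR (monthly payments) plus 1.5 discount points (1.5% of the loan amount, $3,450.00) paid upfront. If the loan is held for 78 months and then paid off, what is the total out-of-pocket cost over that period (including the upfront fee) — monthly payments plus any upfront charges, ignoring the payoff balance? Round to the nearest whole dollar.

$197,258

Monthly rate = 5.4%/12 = 0.0045000; payment = 230,000 × 0.0045000 / (1 − (1+0.0045000)^−120) = $2,484.72.
Total outlay = 78 × $2,484.72 + $3,450.00 = $197,258.16.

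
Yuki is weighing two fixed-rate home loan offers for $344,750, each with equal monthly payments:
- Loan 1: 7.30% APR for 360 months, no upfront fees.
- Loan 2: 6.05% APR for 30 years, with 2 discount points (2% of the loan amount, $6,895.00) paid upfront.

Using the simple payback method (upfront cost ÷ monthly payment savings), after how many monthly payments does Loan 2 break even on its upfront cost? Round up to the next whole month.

25 months

Loan 1: monthly rate = 7.3%/12 = 0.0060833; payment = 344,750 × 0.0060833 / (1 − (1+0.0060833)^−360) = $2,363.51.
Loan 2: at 6.05% the monthly rate is 0.0050417, so the payment is 344,750 × 0.0050417 / (1 − 1.0050417^−360) = $2,078.05.
Monthly savings = $2,363.51 − $2,078.05 = $285.46.
Break-even = $6,895.00 / $285.46 = 24.15 → 25 months.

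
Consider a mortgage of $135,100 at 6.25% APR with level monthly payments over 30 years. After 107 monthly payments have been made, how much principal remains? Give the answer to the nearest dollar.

$116,803

With monthly rate i = 6.25%/12 = 0.0052083, the balance after k of n payments is P · [(1+i)^n − (1+i)^k] / [(1+i)^n − 1].
(1+0.0052083)^360 = 6.48916638 and (1+0.0052083)^107 = 1.74341425, so the balance is 135,100 × (6.48916638 − 1.74341425) / (6.48916638 − 1) = $116,803.00.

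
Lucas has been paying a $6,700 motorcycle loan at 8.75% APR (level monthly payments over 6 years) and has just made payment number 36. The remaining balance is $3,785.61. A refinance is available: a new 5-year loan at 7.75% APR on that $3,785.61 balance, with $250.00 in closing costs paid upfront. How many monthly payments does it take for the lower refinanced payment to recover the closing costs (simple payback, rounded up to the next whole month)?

Current payment = 6,700 × 8.75%/12 / (1 − (1+0.0072917)^−72) = $119.94.
Refinanced payment = 3,785.61 × 0.0064583 / (1 − (1+0.0064583)^−60) = $76.31.
Monthly savings = $119.94 − $76.31 = $43.63.
Break-even = $250.00 / $43.63 = 5.73 → 6 months.

6 months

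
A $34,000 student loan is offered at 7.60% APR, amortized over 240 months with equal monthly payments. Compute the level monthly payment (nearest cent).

At 7.60% the monthly rate is 0.0063333, so the payment is 34,000 × 0.0063333 / (1 − 1.0063333^−240) = $275.98.

$275.98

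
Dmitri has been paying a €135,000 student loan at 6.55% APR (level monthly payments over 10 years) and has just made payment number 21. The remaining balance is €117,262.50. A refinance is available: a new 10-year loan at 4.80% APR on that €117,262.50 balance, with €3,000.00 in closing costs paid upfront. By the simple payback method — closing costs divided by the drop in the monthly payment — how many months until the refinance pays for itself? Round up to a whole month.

10 months

Current payment = 135,000 × 6.55%/12 / (1 − (1+0.0054583)^−120) = €1,536.33.
Refinanced payment = 117,262.50 × 0.0040000 / (1 − (1+0.0040000)^−120) = €1,232.32.
Monthly savings = €1,536.33 − €1,232.32 = €304.01.
Break-even = €3,000.00 / €304.01 = 9.87 → 10 months.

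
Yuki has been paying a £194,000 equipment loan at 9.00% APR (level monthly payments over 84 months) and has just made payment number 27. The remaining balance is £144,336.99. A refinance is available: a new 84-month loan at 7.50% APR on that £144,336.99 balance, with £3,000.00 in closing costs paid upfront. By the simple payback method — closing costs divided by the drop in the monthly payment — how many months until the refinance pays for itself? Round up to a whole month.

Current payment = 194,000 × 9%/12 / (1 − (1+0.0075000)^−84) = £3,121.28.
Refinanced payment = 144,336.99 × 0.0062500 / (1 − (1+0.0062500)^−84) = £2,213.88.
Monthly savings = £3,121.28 − £2,213.88 = £907.40.
Break-even = £3,000.00 / £907.40 = 3.31 → 4 months.

4 months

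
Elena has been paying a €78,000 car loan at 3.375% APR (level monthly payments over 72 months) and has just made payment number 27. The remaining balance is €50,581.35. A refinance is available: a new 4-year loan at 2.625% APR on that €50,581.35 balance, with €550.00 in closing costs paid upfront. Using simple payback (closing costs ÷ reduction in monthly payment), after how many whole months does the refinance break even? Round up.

7 months

Current payment = 78,000 × 3.375%/12 / (1 − (1+0.0028125)^−72) = €1,198.24.
Refinanced payment = 50,581.35 × 0.0021875 / (1 − (1+0.0021875)^−48) = €1,111.22.
Monthly savings = €1,198.24 − €1,111.22 = €87.02.
Break-even = €550.00 / €87.02 = 6.32 → 7 months.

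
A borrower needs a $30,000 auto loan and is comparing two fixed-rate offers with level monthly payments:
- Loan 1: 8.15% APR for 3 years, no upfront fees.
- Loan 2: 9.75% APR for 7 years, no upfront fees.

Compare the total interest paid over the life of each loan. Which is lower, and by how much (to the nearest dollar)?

Loan 1 by $7,592

Loan 1: monthly rate = 8.15%/12 = 0.0067917; payment = 30,000 × 0.0067917 / (1 − (1+0.0067917)^−36) = $942.17.
Total interest on Loan 1 = 36 × $942.17 − $30,000 = $3,918.12.
Loan 2: at 9.75% the monthly rate is 0.0081250, so the payment is 30,000 × 0.0081250 / (1 − 1.0081250^−84) = $494.17.
Total interest on Loan 2 = 84 × $494.17 − $30,000 = $11,510.28.
Loan 1 is lower by $7,592.16.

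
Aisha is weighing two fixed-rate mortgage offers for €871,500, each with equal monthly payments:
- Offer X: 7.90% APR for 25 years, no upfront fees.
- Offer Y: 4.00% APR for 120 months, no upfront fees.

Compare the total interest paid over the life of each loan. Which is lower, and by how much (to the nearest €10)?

Offer Y by €941,800

Offer X: monthly rate = 7.9%/12 = 0.0065833; payment = 871,500 × 0.0065833 / (1 − (1+0.0065833)^−300) = €6,668.75.
Total interest on Offer X = 300 × €6,668.75 − €871,500 = €1,129,125.00.
Offer Y: monthly rate = 4%/12 = 0.0033333; payment = 871,500 × 0.0033333 / (1 − (1+0.0033333)^−120) = €8,823.51.
Total interest on Offer Y = 120 × €8,823.51 − €871,500 = €187,321.20.
Offer Y is lower by €941,803.80.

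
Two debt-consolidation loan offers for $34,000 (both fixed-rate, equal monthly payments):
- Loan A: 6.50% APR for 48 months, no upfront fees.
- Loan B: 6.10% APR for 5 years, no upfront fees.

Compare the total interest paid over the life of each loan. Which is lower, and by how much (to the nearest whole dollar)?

Loan A: monthly rate = 6.5%/12 = 0.0054167; payment = 34,000 × 0.0054167 / (1 − (1+0.0054167)^−48) = $806.31.
Total interest on Loan A = 48 × $806.31 − $34,000 = $4,702.88.
Loan B: monthly rate = 6.1%/12 = 0.0050833; payment = 34,000 × 0.0050833 / (1 − (1+0.0050833)^−60) = $658.90.
Total interest on Loan B = 60 × $658.90 − $34,000 = $5,534.00.
Loan A is lower by $831.12.

Loan A by $831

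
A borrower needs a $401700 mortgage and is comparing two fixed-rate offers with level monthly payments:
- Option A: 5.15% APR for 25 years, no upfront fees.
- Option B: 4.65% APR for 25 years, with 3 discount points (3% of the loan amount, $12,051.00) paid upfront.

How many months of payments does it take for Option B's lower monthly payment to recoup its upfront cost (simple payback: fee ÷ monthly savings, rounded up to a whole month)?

104 months

Option A: at 5.15% the monthly rate is 0.0042917, so the payment is 401,700 × 0.0042917 / (1 − 1.0042917^−300) = $2,383.54.
Option B: at 4.65% the monthly rate is 0.0038750, so the payment is 401,700 × 0.0038750 / (1 − 1.0038750^−300) = $2,267.12.
Monthly savings = $2,383.54 − $2,267.12 = $116.42.
Break-even = $12,051.00 / $116.42 = 103.51 → 104 months.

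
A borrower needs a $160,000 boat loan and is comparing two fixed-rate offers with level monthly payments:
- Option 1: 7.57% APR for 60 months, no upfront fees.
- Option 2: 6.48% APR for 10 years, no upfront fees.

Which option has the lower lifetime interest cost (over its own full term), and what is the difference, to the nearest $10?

Option 1: at 7.57% the monthly rate is 0.0063083, so the payment is 160,000 × 0.0063083 / (1 − 1.0063083^−60) = $3,211.40.
Total interest on Option 1 = 60 × $3,211.40 − $160,000 = $32,684.00.
Option 2: at 6.48% the monthly rate is 0.0054000, so the payment is 160,000 × 0.0054000 / (1 − 1.0054000^−120) = $1,815.14.
Total interest on Option 2 = 120 × $1,815.14 − $160,000 = $57,816.80.
Option 1 is lower by $25,132.80.

Option 1 by $25,130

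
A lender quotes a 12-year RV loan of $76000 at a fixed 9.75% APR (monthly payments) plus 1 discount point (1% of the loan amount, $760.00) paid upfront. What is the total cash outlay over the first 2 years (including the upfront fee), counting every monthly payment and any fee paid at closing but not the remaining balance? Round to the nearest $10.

Monthly rate = 9.75%/12 = 0.0081250; payment = 76,000 × 0.0081250 / (1 − (1+0.0081250)^−144) = $897.32.
Total outlay = 24 × $897.32 + $760.00 = $22,295.68.

$22,300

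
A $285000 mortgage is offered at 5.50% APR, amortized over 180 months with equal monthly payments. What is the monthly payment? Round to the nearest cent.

$2,328.69

Monthly rate = 5.5%/12 = 0.0045833; payment = 285,000 × 0.0045833 / (1 − (1+0.0045833)^−180) = $2,328.69.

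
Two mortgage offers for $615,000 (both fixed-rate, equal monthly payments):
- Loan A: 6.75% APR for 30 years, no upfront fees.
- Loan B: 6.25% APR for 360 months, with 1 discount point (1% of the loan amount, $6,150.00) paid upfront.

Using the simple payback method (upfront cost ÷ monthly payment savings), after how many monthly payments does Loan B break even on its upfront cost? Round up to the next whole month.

31 months

Loan A: monthly rate = 6.75%/12 = 0.0056250; payment = 615,000 × 0.0056250 / (1 − (1+0.0056250)^−360) = $3,988.88.
Loan B: monthly rate = 6.25%/12 = 0.0052083; payment = 615,000 × 0.0052083 / (1 − (1+0.0052083)^−360) = $3,786.66.
Monthly savings = $3,988.88 − $3,786.66 = $202.22.
Break-even = $6,150.00 / $202.22 = 30.41 → 31 months.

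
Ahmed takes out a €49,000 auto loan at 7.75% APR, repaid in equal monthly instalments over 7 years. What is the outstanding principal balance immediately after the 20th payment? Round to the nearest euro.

€39,614

With monthly rate i = 7.75%/12 = 0.0064583, the balance after k of n payments is P · [(1+i)^n − (1+i)^k] / [(1+i)^n − 1].
(1+0.0064583)^84 = 1.71730411 and (1+0.0064583)^20 = 1.13740728, so the balance is 49,000 × (1.71730411 − 1.13740728) / (1.71730411 − 1) = €39,613.53.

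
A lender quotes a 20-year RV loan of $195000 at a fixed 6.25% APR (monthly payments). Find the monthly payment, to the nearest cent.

$1,425.31

Monthly rate = 6.25%/12 = 0.0052083; payment = 195,000 × 0.0052083 / (1 − (1+0.0052083)^−240) = $1,425.31.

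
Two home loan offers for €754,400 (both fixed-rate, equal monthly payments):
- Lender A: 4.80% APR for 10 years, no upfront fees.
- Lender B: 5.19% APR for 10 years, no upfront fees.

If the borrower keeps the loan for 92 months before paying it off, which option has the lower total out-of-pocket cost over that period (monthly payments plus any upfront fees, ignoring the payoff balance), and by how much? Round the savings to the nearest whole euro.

Lender A by €13,229

Lender A: at 4.80% the monthly rate is 0.0040000, so the payment is 754,400 × 0.0040000 / (1 − 1.0040000^−120) = €7,928.04.
Lender B: at 5.19% the monthly rate is 0.0043250, so the payment is 754,400 × 0.0043250 / (1 − 1.0043250^−120) = €8,071.83.
Over 92 months: Lender A costs 92 × €7,928.04 = €729,379.68; Lender B costs 92 × €8,071.83 = €742,608.36.
Lender A is cheaper by €742,608.36 − €729,379.68 = €13,228.68.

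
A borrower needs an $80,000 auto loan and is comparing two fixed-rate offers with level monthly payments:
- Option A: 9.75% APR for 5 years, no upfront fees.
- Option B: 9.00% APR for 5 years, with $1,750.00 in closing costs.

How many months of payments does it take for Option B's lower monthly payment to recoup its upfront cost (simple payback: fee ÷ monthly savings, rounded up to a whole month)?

60 months

Option A: monthly rate = 9.75%/12 = 0.0081250; payment = 80,000 × 0.0081250 / (1 − (1+0.0081250)^−60) = $1,689.94.
Option B: monthly rate = 9%/12 = 0.0075000; payment = 80,000 × 0.0075000 / (1 − (1+0.0075000)^−60) = $1,660.67.
Monthly savings = $1,689.94 − $1,660.67 = $29.27.
Break-even = $1,750.00 / $29.27 = 59.79 → 60 months.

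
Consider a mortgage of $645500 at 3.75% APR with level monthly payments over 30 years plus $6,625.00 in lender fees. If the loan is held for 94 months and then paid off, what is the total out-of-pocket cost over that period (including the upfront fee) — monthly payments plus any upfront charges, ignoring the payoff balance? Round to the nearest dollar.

$287,630

At 3.75% the monthly rate is 0.0031250, so the payment is 645,500 × 0.0031250 / (1 − 1.0031250^−360) = $2,989.41.
Total outlay = 94 × $2,989.41 + $6,625.00 = $287,629.54.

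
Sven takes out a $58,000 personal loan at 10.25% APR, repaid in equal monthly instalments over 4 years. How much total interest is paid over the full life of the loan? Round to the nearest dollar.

$12,944

At 10.25% the monthly rate is 0.0085417, so the payment is 58,000 × 0.0085417 / (1 − 1.0085417^−48) = $1,478.00.
Total paid = 48 × $1,478.00 = $70,944.00; interest = $70,944.00 − $58,000 = $12,944.00.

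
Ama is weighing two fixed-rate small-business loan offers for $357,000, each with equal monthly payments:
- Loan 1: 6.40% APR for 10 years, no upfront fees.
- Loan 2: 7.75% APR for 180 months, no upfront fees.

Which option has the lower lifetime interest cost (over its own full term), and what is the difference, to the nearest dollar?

Loan 1 by $120,601

Loan 1: at 6.40% the monthly rate is 0.0053333, so the payment is 357,000 × 0.0053333 / (1 − 1.0053333^−120) = $4,035.52.
Total interest on Loan 1 = 120 × $4,035.52 − $357,000 = $127,262.40.
Loan 2: at 7.75% the monthly rate is 0.0064583, so the payment is 357,000 × 0.0064583 / (1 − 1.0064583^−180) = $3,360.35.
Total interest on Loan 2 = 180 × $3,360.35 − $357,000 = $247,863.00.
Loan 1 is lower by $120,600.60.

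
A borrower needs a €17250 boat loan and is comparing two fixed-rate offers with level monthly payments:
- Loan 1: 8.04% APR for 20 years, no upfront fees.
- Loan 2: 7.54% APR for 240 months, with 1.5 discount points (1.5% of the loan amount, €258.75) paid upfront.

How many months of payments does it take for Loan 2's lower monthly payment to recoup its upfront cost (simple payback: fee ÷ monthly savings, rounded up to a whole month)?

Loan 1: at 8.04% the monthly rate is 0.0067000, so the payment is 17,250 × 0.0067000 / (1 − 1.0067000^−240) = €144.72.
Loan 2: monthly rate = 7.54%/12 = 0.0062833; payment = 17,250 × 0.0062833 / (1 − (1+0.0062833)^−240) = €139.39.
Monthly savings = €144.72 − €139.39 = €5.33.
Break-even = €258.75 / €5.33 = 48.55 → 49 months.

49 months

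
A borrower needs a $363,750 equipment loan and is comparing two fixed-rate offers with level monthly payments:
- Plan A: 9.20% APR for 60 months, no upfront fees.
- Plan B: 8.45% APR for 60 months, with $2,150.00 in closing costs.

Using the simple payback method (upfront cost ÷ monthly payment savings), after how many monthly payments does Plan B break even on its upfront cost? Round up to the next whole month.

17 months

Plan A: monthly rate = 9.2%/12 = 0.0076667; payment = 363,750 × 0.0076667 / (1 − (1+0.0076667)^−60) = $7,586.21.
Plan B: at 8.45% the monthly rate is 0.0070417, so the payment is 363,750 × 0.0070417 / (1 − 1.0070417^−60) = $7,454.13.
Monthly savings = $7,586.21 − $7,454.13 = $132.08.
Break-even = $2,150.00 / $132.08 = 16.28 → 17 months.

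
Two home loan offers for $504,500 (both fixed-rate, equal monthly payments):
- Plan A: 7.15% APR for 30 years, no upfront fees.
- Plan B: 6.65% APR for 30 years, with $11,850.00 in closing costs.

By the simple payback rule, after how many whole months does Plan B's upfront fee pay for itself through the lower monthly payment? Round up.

71 months

Plan A: at 7.15% the monthly rate is 0.0059583, so the payment is 504,500 × 0.0059583 / (1 − 1.0059583^−360) = $3,407.43.
Plan B: at 6.65% the monthly rate is 0.0055417, so the payment is 504,500 × 0.0055417 / (1 − 1.0055417^−360) = $3,238.71.
Monthly savings = $3,407.43 − $3,238.71 = $168.72.
Break-even = $11,850.00 / $168.72 = 70.23 → 71 months.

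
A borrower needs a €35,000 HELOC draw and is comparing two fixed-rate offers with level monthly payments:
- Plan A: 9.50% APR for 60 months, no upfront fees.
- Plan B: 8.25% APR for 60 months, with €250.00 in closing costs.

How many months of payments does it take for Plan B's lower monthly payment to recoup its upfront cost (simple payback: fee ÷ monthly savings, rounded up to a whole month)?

Plan A: monthly rate = 9.5%/12 = 0.0079167; payment = 35,000 × 0.0079167 / (1 − (1+0.0079167)^−60) = €735.07.
Plan B: monthly rate = 8.25%/12 = 0.0068750; payment = 35,000 × 0.0068750 / (1 − (1+0.0068750)^−60) = €713.87.
Monthly savings = €735.07 − €713.87 = €21.20.
Break-even = €250.00 / €21.20 = 11.79 → 12 months.

12 months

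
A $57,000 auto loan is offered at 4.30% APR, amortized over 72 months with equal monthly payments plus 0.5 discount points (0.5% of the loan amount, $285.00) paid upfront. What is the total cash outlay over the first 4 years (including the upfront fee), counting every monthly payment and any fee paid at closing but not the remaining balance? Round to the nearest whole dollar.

$43,465

At 4.30% the monthly rate is 0.0035833, so the payment is 57,000 × 0.0035833 / (1 − 1.0035833^−72) = $899.59.
Total outlay = 48 × $899.59 + $285.00 = $43,465.32.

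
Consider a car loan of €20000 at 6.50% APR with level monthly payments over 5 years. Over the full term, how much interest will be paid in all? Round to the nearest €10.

€3,480

At 6.50% the monthly rate is 0.0054167, so the payment is 20,000 × 0.0054167 / (1 − 1.0054167^−60) = €391.32.
Total paid = 60 × €391.32 = €23,479.20; interest = €23,479.20 − €20,000 = €3,479.20.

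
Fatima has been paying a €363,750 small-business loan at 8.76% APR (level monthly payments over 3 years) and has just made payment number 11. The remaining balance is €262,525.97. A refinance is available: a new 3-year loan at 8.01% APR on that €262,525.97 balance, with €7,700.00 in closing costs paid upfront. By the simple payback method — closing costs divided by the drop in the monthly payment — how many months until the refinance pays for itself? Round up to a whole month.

Current payment = 363,750 × 8.76%/12 / (1 − (1+0.0073000)^−36) = €11,526.57.
Refinanced payment = 262,525.97 × 0.0066750 / (1 − (1+0.0066750)^−36) = €8,227.82.
Monthly savings = €11,526.57 − €8,227.82 = €3,298.75.
Break-even = €7,700.00 / €3,298.75 = 2.33 → 3 months.

3 months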